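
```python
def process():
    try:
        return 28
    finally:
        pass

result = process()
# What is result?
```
28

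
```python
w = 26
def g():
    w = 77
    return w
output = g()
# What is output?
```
77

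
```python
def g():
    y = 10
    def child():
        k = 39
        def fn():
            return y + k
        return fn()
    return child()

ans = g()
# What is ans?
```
49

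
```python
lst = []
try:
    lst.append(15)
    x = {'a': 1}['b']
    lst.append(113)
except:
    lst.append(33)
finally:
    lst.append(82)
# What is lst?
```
[15, 33, 82]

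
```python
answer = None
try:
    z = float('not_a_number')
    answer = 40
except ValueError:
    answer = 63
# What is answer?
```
63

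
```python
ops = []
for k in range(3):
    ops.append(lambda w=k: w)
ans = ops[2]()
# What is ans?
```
2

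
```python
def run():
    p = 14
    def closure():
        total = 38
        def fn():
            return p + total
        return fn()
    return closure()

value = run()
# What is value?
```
52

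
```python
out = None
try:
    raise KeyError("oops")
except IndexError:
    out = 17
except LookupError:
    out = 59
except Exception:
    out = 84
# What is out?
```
59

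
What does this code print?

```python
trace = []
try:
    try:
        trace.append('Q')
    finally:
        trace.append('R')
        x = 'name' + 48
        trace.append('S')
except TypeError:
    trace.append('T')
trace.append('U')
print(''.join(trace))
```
QRTU

Exception in inner finally caught by outer except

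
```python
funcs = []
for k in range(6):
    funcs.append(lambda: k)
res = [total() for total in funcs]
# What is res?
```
[5, 5, 5, 5, 5, 5]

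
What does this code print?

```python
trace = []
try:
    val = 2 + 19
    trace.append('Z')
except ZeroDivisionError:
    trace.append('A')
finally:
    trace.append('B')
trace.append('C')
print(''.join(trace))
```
ZBC

finally runs after normal execution too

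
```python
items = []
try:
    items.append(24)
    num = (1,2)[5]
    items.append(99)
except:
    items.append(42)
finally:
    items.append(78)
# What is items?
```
[24, 42, 78]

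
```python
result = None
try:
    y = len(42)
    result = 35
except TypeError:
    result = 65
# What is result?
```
65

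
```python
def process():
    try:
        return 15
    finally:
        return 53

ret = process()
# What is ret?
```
53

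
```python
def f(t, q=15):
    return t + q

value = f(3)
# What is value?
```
18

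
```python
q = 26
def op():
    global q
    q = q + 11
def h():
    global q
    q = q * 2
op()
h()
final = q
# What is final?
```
74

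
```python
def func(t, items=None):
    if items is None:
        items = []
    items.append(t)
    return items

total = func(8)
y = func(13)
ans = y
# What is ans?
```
[13]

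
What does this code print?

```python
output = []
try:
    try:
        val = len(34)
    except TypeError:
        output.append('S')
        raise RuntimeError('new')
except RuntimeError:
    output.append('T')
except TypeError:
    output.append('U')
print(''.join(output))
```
ST

New RuntimeError raised, caught by outer RuntimeError handler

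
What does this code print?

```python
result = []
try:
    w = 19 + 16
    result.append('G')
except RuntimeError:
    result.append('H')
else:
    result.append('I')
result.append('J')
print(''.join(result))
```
GIJ

else block runs when no exception occurs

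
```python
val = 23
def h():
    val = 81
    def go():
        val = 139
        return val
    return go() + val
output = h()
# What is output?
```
220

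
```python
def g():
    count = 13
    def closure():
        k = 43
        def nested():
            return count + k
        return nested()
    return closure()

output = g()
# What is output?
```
56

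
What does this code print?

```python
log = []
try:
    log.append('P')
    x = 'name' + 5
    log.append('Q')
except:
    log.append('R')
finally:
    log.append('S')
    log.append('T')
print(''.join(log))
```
PRST

Code before exception runs, then except, then all of finally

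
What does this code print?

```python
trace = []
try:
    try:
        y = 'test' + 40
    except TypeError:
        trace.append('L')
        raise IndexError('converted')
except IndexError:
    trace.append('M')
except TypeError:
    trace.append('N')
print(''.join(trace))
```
LM

New IndexError raised, caught by outer IndexError handler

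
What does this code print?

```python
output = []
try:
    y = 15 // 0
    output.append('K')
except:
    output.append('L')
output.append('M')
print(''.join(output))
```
LM

Exception raised in try, caught by bare except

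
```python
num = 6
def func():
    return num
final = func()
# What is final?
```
6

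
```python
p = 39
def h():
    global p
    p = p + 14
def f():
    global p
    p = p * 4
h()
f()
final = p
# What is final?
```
212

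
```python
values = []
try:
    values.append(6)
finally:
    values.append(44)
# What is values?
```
[6, 44]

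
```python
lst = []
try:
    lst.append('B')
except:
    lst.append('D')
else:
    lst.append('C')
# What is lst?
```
['B', 'C']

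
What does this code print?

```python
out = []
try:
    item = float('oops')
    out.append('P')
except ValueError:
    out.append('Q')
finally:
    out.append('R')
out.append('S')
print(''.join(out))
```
QRS

finally always runs, even after exception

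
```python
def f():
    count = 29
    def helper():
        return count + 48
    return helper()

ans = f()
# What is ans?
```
77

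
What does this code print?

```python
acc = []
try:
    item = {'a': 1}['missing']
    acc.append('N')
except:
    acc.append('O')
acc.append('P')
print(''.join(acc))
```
OP

Exception raised in try, caught by bare except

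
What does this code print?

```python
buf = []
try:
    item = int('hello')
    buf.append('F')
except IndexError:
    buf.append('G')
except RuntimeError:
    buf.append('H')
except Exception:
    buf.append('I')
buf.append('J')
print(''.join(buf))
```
IJ

ValueError not specifically caught, falls to Exception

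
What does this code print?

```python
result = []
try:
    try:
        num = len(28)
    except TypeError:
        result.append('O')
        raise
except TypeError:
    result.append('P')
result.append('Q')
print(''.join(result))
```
OPQ

raise without argument re-raises current exception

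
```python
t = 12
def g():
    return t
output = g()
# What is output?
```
12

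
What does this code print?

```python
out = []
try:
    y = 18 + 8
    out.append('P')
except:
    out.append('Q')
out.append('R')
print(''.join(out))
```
PR

No exception, try block completes normally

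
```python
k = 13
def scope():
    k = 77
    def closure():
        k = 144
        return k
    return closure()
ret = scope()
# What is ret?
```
144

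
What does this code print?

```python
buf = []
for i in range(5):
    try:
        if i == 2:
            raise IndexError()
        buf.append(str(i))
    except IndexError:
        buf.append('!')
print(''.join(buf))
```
01!34

Exception on i=2 caught, loop continues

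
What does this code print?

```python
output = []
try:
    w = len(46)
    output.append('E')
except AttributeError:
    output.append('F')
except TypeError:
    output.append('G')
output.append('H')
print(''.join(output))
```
GH

TypeError is caught by its specific handler, not AttributeError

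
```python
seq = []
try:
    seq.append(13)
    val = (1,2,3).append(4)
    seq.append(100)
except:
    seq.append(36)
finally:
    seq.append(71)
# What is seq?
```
[13, 36, 71]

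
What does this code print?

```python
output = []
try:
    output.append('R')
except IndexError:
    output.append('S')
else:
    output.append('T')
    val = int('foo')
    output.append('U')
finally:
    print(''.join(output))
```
RT

Try succeeds, else appends 'T', ValueError in else is uncaught, finally prints before exception propagates ('U' never appended)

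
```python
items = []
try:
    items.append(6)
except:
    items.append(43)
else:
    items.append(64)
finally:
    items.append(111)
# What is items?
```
[6, 64, 111]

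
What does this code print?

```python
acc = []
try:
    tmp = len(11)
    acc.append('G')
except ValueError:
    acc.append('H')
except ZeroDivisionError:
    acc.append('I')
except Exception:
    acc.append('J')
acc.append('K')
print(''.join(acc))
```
JK

TypeError not specifically caught, falls to Exception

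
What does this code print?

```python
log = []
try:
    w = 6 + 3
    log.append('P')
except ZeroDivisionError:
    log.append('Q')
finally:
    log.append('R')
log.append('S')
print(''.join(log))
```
PRS

finally runs after normal execution too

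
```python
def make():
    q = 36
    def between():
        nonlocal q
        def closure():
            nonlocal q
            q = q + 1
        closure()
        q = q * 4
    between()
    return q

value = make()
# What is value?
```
148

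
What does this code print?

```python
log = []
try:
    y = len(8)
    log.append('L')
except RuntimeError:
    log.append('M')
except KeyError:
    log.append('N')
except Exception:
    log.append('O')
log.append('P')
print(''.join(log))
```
OP

TypeError not specifically caught, falls to Exception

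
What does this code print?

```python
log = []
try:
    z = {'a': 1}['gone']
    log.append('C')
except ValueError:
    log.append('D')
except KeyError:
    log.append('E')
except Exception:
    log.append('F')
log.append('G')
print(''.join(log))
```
EG

KeyError matches before generic Exception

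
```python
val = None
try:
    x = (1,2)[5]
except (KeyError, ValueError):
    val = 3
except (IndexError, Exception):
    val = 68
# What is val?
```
68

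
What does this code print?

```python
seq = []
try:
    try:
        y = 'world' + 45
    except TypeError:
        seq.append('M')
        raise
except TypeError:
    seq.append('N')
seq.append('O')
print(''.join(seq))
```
MNO

raise without argument re-raises current exception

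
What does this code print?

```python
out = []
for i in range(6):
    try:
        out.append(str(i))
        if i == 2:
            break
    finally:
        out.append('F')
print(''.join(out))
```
0F1F2F

finally runs even when breaking out of loop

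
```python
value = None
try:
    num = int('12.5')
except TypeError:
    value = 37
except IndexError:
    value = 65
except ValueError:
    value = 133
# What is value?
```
133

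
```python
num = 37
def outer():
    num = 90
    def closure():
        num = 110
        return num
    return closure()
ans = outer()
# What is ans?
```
110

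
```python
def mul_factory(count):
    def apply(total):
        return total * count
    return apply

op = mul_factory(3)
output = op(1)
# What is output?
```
3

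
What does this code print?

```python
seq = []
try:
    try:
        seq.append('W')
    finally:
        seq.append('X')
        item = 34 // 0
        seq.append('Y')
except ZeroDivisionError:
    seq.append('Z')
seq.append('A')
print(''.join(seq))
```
WXZA

Exception in inner finally caught by outer except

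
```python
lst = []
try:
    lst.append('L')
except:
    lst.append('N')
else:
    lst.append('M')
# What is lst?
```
['L', 'M']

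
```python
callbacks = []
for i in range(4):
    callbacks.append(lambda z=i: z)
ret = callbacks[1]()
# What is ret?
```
1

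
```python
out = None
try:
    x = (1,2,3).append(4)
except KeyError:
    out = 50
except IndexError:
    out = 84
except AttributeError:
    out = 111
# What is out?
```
111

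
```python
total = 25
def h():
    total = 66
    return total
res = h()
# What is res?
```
66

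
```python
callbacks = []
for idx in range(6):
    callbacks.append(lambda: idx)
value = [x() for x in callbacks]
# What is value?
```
[5, 5, 5, 5, 5, 5]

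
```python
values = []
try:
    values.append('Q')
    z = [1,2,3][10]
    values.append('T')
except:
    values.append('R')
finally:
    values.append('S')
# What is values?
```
['Q', 'R', 'S']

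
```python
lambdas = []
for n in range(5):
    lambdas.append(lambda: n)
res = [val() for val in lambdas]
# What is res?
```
[4, 4, 4, 4, 4]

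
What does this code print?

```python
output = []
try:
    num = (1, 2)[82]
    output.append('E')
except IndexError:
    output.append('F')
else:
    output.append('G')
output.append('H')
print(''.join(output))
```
FH

else block skipped when exception is caught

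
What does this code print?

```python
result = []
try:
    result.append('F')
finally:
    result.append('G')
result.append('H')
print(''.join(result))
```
FGH

try/finally without except, no exception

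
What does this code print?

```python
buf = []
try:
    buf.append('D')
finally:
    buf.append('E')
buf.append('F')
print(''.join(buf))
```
DEF

try/finally without except, no exception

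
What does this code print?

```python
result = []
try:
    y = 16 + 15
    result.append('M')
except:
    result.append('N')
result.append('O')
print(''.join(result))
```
MO

No exception, try block completes normally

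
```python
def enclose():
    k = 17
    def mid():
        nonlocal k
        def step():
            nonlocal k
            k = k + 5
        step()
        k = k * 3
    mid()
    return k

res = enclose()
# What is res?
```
66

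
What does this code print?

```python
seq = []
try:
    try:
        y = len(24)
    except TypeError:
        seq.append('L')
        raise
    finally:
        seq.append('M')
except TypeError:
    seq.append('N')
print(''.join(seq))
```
LMN

finally runs before re-raised exception propagates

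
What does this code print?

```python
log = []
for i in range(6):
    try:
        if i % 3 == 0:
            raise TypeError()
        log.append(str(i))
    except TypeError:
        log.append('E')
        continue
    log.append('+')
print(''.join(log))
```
E1+2+E4+5+

continue in except skips rest of loop body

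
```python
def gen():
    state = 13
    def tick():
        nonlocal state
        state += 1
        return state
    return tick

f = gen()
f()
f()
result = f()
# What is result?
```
16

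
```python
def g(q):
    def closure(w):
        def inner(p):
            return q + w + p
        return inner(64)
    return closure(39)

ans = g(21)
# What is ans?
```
124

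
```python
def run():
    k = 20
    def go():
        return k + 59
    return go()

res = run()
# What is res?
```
79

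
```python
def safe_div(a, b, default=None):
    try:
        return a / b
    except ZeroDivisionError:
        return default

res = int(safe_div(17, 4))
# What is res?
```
4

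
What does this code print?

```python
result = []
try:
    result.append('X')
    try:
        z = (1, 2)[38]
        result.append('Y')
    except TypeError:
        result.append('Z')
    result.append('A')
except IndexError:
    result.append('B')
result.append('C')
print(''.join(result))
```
XBC

Inner handler doesn't match, propagates to outer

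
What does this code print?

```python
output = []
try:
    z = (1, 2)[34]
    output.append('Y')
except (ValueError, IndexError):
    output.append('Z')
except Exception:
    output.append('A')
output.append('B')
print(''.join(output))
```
ZB

IndexError matches tuple containing it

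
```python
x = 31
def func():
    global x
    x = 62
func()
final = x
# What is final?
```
62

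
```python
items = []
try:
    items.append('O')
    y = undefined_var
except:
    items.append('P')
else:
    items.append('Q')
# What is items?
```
['O', 'P']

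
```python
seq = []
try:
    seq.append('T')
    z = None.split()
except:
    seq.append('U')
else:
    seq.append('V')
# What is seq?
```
['T', 'U']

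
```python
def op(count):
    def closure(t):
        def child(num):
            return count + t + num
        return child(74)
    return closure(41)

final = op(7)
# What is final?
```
122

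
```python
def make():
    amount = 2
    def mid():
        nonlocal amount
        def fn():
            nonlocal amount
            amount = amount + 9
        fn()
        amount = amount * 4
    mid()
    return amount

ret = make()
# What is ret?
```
44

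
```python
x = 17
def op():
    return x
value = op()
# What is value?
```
17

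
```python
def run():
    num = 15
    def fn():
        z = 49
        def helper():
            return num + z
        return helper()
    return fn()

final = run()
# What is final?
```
64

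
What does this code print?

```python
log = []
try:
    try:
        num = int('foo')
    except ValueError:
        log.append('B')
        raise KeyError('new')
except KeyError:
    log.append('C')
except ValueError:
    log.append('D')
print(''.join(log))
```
BC

New KeyError raised, caught by outer KeyError handler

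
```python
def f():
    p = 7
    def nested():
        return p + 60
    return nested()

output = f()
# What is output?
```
67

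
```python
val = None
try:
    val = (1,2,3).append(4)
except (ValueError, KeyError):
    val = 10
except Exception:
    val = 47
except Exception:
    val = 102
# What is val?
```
47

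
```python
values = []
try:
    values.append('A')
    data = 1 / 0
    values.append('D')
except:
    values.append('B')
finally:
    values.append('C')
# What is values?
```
['A', 'B', 'C']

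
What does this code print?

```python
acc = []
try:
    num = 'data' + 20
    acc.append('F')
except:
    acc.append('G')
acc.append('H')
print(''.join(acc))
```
GH

Exception raised in try, caught by bare except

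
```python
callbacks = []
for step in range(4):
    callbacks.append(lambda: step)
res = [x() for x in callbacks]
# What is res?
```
[3, 3, 3, 3]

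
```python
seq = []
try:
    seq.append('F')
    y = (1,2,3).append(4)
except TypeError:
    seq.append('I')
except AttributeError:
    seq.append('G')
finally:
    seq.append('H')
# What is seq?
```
['F', 'G', 'H']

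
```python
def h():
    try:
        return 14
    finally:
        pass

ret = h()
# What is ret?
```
14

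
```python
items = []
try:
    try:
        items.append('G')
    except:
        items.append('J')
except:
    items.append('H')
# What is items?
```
['G']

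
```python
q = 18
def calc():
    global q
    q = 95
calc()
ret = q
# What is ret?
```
95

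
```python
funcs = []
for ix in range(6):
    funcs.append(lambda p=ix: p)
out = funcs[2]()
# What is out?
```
2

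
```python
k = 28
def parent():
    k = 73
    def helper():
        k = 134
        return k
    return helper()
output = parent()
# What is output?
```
134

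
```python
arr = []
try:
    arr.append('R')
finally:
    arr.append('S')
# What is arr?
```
['R', 'S']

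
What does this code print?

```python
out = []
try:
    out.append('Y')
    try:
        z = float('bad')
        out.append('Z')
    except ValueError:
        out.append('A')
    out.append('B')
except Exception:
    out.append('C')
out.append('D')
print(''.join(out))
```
YABD

Inner exception caught by inner handler, outer continues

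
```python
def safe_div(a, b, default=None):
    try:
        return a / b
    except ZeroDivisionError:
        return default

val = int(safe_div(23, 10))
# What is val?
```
2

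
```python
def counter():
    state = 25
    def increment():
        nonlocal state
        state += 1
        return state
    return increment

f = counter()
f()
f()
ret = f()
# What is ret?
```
28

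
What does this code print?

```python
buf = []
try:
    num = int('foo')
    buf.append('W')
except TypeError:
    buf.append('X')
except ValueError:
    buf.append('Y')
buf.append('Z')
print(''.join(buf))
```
YZ

ValueError is caught by its specific handler, not TypeError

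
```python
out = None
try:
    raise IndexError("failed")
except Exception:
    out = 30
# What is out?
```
30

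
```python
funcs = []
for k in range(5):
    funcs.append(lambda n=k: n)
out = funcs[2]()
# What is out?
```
2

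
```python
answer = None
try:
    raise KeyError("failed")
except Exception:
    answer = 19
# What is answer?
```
19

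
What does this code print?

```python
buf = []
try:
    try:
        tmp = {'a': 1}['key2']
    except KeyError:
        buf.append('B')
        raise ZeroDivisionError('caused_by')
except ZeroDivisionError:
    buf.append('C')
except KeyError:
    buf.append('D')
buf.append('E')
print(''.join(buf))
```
BCE

ZeroDivisionError raised and caught, original KeyError not re-raised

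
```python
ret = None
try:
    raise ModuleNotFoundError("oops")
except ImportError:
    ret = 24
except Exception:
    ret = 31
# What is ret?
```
24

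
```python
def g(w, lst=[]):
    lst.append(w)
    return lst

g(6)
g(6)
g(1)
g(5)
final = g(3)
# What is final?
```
[6, 6, 1, 5, 3]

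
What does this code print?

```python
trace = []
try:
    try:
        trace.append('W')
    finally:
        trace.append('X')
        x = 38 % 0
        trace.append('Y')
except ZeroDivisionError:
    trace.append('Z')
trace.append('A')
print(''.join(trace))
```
WXZA

Exception in inner finally caught by outer except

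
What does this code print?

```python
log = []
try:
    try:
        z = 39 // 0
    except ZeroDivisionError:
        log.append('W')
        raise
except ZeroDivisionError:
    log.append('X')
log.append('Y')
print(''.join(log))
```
WXY

raise without argument re-raises current exception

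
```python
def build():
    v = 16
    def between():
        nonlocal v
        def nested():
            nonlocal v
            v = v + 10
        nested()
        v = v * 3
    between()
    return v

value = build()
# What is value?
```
78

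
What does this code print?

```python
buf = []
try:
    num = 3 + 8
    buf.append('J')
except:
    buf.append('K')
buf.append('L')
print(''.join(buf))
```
JL

No exception, try block completes normally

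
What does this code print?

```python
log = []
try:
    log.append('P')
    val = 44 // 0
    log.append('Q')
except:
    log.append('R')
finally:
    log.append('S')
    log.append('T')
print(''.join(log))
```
PRST

Code before exception runs, then except, then all of finally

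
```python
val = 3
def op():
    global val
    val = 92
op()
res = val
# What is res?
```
92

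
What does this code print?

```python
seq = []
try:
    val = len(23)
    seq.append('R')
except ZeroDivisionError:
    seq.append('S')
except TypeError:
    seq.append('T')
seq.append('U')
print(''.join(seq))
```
TU

TypeError is caught by its specific handler, not ZeroDivisionError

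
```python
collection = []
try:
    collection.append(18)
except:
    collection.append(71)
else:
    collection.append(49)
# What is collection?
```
[18, 49]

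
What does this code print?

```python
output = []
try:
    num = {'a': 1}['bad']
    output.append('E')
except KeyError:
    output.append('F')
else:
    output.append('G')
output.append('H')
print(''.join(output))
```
FH

else block skipped when exception is caught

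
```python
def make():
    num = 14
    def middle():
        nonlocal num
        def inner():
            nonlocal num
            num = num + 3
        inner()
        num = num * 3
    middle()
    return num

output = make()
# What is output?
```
51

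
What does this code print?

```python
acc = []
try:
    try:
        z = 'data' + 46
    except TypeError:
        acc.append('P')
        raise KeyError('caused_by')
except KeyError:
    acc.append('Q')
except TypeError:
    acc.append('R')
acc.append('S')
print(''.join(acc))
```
PQS

KeyError raised and caught, original TypeError not re-raised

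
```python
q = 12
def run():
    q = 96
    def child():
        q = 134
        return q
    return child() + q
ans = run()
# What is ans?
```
230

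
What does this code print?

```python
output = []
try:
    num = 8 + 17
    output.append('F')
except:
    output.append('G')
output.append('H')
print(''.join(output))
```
FH

No exception, try block completes normally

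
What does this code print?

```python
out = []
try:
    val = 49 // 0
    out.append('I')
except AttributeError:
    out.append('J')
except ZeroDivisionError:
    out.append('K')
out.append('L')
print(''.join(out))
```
KL

ZeroDivisionError is caught by its specific handler, not AttributeError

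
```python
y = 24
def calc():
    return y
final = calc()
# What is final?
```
24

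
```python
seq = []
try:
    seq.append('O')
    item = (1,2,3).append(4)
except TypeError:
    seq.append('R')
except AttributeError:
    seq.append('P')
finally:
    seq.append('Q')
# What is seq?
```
['O', 'P', 'Q']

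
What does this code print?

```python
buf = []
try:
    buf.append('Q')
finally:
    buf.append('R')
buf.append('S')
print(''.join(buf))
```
QRS

try/finally without except, no exception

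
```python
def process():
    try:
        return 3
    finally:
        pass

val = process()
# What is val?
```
3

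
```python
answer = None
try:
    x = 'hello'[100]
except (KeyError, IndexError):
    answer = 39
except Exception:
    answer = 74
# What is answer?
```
39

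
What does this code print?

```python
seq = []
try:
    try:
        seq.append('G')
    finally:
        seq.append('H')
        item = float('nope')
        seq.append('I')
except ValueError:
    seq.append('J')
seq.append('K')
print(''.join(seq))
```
GHJK

Exception in inner finally caught by outer except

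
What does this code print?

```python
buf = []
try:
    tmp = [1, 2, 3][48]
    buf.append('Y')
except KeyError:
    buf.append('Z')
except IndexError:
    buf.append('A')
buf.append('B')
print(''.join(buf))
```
AB

IndexError is caught by its specific handler, not KeyError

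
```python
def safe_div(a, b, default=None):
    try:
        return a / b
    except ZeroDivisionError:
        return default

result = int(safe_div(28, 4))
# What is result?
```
7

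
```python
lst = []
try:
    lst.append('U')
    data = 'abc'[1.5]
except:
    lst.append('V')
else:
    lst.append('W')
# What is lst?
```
['U', 'V']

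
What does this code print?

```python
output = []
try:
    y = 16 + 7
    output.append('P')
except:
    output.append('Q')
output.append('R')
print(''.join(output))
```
PR

No exception, try block completes normally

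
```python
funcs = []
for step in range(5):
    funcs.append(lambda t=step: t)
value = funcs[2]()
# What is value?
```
2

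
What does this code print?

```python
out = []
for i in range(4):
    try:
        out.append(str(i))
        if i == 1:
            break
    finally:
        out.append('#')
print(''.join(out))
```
0#1#

finally runs even when breaking out of loop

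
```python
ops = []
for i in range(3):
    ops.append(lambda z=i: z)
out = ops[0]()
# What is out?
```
0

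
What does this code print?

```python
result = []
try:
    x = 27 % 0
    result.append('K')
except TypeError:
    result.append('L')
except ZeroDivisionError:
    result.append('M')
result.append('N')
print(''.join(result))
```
MN

ZeroDivisionError is caught by its specific handler, not TypeError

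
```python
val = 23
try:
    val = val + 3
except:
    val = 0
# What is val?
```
26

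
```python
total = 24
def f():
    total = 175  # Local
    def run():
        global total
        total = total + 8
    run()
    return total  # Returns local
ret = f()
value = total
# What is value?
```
32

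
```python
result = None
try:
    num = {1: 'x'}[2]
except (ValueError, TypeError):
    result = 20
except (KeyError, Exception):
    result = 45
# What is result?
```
45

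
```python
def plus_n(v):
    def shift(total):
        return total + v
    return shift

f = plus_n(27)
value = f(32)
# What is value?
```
59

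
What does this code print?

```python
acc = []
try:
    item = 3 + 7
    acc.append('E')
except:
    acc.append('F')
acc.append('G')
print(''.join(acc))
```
EG

No exception, try block completes normally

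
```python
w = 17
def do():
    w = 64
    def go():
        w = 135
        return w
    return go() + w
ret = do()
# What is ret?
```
199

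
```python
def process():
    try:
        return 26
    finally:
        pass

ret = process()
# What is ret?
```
26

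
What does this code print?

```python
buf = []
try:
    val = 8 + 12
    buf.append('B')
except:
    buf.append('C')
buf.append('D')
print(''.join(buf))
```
BD

No exception, try block completes normally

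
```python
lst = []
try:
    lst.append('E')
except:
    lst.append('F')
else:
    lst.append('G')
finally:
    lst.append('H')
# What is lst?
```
['E', 'G', 'H']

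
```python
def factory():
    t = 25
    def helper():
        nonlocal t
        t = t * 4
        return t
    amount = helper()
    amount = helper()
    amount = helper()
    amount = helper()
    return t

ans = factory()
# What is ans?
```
6400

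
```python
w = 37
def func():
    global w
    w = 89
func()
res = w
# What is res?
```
89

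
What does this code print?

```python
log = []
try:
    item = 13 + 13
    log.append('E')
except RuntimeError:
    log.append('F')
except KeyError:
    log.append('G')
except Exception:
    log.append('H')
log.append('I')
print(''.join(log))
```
EI

No exception, try block completes normally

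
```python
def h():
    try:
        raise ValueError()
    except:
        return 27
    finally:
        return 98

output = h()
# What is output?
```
98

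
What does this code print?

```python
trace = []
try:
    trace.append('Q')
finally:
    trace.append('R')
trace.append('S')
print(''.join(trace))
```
QRS

try/finally without except, no exception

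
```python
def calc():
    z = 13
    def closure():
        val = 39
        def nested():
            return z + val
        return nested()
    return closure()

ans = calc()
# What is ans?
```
52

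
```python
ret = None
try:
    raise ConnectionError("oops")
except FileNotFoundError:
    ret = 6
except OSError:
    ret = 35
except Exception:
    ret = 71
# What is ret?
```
35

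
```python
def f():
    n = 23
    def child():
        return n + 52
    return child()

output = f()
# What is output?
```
75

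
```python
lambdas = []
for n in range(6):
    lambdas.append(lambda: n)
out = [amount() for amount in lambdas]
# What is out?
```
[5, 5, 5, 5, 5, 5]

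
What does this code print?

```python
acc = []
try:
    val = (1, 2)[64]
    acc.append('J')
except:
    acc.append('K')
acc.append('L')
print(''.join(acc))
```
KL

Exception raised in try, caught by bare except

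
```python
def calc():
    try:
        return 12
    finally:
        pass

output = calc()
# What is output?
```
12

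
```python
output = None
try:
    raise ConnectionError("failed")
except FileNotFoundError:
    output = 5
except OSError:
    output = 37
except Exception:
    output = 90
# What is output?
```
37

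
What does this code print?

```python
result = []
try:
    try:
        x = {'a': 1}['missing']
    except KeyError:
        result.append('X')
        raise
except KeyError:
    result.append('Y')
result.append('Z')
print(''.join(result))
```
XYZ

raise without argument re-raises current exception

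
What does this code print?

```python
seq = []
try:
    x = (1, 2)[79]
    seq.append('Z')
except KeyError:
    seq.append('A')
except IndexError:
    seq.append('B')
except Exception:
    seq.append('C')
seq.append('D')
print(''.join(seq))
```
BD

IndexError matches before generic Exception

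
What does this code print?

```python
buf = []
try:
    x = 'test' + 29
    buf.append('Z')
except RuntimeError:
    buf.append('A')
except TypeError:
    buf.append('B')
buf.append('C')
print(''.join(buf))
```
BC

TypeError is caught by its specific handler, not RuntimeError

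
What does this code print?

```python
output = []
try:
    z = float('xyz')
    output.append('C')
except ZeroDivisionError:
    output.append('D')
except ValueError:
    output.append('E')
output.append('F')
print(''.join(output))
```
EF

ValueError is caught by its specific handler, not ZeroDivisionError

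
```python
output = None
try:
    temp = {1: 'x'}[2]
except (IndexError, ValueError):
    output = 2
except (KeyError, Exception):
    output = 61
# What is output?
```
61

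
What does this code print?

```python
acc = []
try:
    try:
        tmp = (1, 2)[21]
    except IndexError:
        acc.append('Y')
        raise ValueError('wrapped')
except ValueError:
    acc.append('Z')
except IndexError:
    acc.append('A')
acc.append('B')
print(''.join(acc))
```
YZB

ValueError raised and caught, original IndexError not re-raised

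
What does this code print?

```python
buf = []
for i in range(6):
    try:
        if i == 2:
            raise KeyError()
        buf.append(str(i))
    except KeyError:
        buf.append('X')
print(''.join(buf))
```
01X345

Exception on i=2 caught, loop continues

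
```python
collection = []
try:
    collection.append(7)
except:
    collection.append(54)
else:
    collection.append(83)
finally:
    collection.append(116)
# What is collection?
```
[7, 83, 116]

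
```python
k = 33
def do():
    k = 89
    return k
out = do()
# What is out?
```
89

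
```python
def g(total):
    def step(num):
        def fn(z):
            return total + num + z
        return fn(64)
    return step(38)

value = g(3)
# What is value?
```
105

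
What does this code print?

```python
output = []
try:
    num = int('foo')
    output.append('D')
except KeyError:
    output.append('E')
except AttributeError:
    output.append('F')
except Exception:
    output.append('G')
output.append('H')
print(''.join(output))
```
GH

ValueError not specifically caught, falls to Exception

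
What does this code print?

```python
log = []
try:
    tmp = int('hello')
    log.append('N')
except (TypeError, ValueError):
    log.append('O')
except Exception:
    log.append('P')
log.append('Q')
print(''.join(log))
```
OQ

ValueError matches tuple containing it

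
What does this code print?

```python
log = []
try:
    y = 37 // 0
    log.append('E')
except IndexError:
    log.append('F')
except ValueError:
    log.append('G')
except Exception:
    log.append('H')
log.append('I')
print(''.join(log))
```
HI

ZeroDivisionError not specifically caught, falls to Exception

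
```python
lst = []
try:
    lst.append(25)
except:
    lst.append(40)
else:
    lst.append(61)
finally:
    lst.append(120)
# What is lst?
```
[25, 61, 120]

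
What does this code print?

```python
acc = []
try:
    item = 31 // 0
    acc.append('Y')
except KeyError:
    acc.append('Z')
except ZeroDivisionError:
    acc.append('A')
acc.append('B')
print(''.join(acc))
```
AB

ZeroDivisionError is caught by its specific handler, not KeyError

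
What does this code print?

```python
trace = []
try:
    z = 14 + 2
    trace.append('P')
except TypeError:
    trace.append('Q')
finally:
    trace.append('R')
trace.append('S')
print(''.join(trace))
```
PRS

finally runs after normal execution too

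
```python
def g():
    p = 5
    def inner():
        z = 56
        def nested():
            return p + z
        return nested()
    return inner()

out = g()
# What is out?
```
61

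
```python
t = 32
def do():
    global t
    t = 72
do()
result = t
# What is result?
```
72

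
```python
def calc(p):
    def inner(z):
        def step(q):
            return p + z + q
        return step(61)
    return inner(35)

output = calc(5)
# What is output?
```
101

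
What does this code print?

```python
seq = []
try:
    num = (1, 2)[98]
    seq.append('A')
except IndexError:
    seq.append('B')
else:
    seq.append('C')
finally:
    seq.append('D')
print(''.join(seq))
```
BD

Exception: except runs, else skipped, finally runs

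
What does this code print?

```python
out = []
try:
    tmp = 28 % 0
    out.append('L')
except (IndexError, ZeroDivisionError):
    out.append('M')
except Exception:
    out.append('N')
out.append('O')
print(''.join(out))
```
MO

ZeroDivisionError matches tuple containing it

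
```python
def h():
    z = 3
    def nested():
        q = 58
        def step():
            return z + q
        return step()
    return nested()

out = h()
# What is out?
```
61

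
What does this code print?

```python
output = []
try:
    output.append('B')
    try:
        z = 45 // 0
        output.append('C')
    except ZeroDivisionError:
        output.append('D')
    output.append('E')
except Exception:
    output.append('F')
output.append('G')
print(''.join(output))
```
BDEG

Inner exception caught by inner handler, outer continues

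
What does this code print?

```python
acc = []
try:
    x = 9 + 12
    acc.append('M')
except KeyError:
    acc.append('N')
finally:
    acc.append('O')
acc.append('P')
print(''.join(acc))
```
MOP

finally runs after normal execution too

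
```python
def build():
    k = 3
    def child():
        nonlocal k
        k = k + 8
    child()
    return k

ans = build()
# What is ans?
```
11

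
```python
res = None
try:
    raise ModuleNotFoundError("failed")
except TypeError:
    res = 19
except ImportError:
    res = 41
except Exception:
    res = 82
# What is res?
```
41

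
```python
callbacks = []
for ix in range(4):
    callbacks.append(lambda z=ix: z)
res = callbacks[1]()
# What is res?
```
1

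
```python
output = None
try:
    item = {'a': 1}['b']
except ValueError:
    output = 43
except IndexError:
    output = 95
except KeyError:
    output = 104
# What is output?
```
104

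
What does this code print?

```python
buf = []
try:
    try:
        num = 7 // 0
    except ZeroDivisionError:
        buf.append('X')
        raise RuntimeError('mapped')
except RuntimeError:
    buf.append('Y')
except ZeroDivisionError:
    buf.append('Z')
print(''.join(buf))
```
XY

New RuntimeError raised, caught by outer RuntimeError handler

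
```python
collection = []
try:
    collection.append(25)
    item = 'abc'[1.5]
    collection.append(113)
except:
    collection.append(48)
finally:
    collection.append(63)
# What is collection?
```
[25, 48, 63]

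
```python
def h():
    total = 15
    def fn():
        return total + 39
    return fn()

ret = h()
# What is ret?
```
54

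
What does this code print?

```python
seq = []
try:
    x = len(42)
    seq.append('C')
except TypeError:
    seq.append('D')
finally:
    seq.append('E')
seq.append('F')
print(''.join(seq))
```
DEF

finally always runs, even after exception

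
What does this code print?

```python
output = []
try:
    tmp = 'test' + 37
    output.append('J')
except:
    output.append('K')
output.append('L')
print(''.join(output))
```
KL

Exception raised in try, caught by bare except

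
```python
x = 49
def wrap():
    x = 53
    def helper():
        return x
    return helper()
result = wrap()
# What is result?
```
53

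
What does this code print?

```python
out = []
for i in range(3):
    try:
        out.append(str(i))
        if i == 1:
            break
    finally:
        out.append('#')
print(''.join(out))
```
0#1#

finally runs even when breaking out of loop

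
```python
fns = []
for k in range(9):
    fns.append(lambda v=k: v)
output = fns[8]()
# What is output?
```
8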